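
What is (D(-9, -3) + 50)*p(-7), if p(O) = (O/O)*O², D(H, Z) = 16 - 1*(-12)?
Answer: 3822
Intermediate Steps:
D(H, Z) = 28 (D(H, Z) = 16 + 12 = 28)
p(O) = O² (p(O) = 1*O² = O²)
(D(-9, -3) + 50)*p(-7) = (28 + 50)*(-7)² = 78*49 = 3822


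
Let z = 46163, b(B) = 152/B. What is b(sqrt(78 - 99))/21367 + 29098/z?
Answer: 29098/46163 - 152*I*sqrt(21)/448707 ≈ 0.63033 - 0.0015524*I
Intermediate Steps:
b(sqrt(78 - 99))/21367 + 29098/z = (152/(sqrt(78 - 99)))/21367 + 29098/46163 = (152/(sqrt(-21)))*(1/21367) + 29098*(1/46163) = (152/((I*sqrt(21))))*(1/21367) + 29098/46163 = (152*(-I*sqrt(21)/21))*(1/21367) + 29098/46163 = -152*I*sqrt(21)/21*(1/21367) + 29098/46163 = -152*I*sqrt(21)/448707 + 29098/46163 = 29098/46163 - 152*I*sqrt(21)/448707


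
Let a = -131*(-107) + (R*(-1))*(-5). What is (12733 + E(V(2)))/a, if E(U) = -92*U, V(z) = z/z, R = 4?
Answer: 12641/14037 ≈ 0.90055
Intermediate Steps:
V(z) = 1
a = 14037 (a = -131*(-107) + (4*(-1))*(-5) = 14017 - 4*(-5) = 14017 + 20 = 14037)
(12733 + E(V(2)))/a = (12733 - 92*1)/14037 = (12733 - 92)*(1/14037) = 12641*(1/14037) = 12641/14037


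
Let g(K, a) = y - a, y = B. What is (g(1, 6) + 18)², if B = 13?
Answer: 625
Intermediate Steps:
y = 13
g(K, a) = 13 - a
(g(1, 6) + 18)² = ((13 - 1*6) + 18)² = ((13 - 6) + 18)² = (7 + 18)² = 25² = 625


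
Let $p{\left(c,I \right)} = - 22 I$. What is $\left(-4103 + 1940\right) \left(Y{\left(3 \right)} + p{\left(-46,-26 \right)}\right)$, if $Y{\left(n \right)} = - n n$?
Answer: $-1217769$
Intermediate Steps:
$Y{\left(n \right)} = - n^{2}$
$\left(-4103 + 1940\right) \left(Y{\left(3 \right)} + p{\left(-46,-26 \right)}\right) = \left(-4103 + 1940\right) \left(- 3^{2} - -572\right) = - 2163 \left(\left(-1\right) 9 + 572\right) = - 2163 \left(-9 + 572\right) = \left(-2163\right) 563 = -1217769$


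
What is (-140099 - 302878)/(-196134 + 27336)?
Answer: 147659/56266 ≈ 2.6243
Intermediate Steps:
(-140099 - 302878)/(-196134 + 27336) = -442977/(-168798) = -442977*(-1/168798) = 147659/56266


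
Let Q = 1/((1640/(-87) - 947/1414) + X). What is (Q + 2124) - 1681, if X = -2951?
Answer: 161884244863/365427467 ≈ 443.00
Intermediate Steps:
Q = -123018/365427467 (Q = 1/((1640/(-87) - 947/1414) - 2951) = 1/((1640*(-1/87) - 947*1/1414) - 2951) = 1/((-1640/87 - 947/1414) - 2951) = 1/(-2401349/123018 - 2951) = 1/(-365427467/123018) = -123018/365427467 ≈ -0.00033664)
(Q + 2124) - 1681 = (-123018/365427467 + 2124) - 1681 = 776167816890/365427467 - 1681 = 161884244863/365427467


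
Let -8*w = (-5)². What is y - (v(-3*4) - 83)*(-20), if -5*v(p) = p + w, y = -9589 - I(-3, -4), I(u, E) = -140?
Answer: -22097/2 ≈ -11049.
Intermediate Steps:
w = -25/8 (w = -⅛*(-5)² = -⅛*25 = -25/8 ≈ -3.1250)
y = -9449 (y = -9589 - 1*(-140) = -9589 + 140 = -9449)
v(p) = 5/8 - p/5 (v(p) = -(p - 25/8)/5 = -(-25/8 + p)/5 = 5/8 - p/5)
y - (v(-3*4) - 83)*(-20) = -9449 - ((5/8 - (-3)*4/5) - 83)*(-20) = -9449 - ((5/8 - ⅕*(-12)) - 83)*(-20) = -9449 - ((5/8 + 12/5) - 83)*(-20) = -9449 - (121/40 - 83)*(-20) = -9449 - (-3199)*(-20)/40 = -9449 - 1*3199/2 = -9449 - 3199/2 = -22097/2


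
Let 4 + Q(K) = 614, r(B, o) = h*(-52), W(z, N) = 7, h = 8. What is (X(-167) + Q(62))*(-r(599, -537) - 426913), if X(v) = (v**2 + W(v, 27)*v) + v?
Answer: -11584938011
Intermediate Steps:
X(v) = v**2 + 8*v (X(v) = (v**2 + 7*v) + v = v**2 + 8*v)
r(B, o) = -416 (r(B, o) = 8*(-52) = -416)
Q(K) = 610 (Q(K) = -4 + 614 = 610)
(X(-167) + Q(62))*(-r(599, -537) - 426913) = (-167*(8 - 167) + 610)*(-1*(-416) - 426913) = (-167*(-159) + 610)*(416 - 426913) = (26553 + 610)*(-426497) = 27163*(-426497) = -11584938011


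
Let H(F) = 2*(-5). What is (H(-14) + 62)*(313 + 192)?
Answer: 26260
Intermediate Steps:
H(F) = -10
(H(-14) + 62)*(313 + 192) = (-10 + 62)*(313 + 192) = 52*505 = 26260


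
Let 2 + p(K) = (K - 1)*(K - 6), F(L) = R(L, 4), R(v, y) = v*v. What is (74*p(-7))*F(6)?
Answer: 271728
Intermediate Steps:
R(v, y) = v²
F(L) = L²
p(K) = -2 + (-1 + K)*(-6 + K) (p(K) = -2 + (K - 1)*(K - 6) = -2 + (-1 + K)*(-6 + K))
(74*p(-7))*F(6) = (74*(4 + (-7)² - 7*(-7)))*6² = (74*(4 + 49 + 49))*36 = (74*102)*36 = 7548*36 = 271728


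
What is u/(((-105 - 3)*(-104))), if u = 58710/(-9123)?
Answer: -9785/17078256 ≈ -0.00057295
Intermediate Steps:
u = -19570/3041 (u = 58710*(-1/9123) = -19570/3041 ≈ -6.4354)
u/(((-105 - 3)*(-104))) = -19570*(-1/(104*(-105 - 3)))/3041 = -19570/(3041*((-108*(-104)))) = -19570/3041/11232 = -19570/3041*1/11232 = -9785/17078256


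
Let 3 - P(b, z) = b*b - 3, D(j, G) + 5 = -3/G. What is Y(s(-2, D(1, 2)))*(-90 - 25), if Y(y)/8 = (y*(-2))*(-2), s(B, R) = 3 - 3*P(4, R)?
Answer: -121440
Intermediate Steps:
D(j, G) = -5 - 3/G
P(b, z) = 6 - b**2 (P(b, z) = 3 - (b*b - 3) = 3 - (b**2 - 3) = 3 - (-3 + b**2) = 3 + (3 - b**2) = 6 - b**2)
s(B, R) = 33 (s(B, R) = 3 - 3*(6 - 1*4**2) = 3 - 3*(6 - 1*16) = 3 - 3*(6 - 16) = 3 - 3*(-10) = 3 + 30 = 33)
Y(y) = 32*y (Y(y) = 8*((y*(-2))*(-2)) = 8*(-2*y*(-2)) = 8*(4*y) = 32*y)
Y(s(-2, D(1, 2)))*(-90 - 25) = (32*33)*(-90 - 25) = 1056*(-115) = -121440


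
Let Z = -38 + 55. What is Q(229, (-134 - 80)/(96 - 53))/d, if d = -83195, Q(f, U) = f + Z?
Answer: -246/83195 ≈ -0.0029569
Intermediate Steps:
Z = 17
Q(f, U) = 17 + f (Q(f, U) = f + 17 = 17 + f)
Q(229, (-134 - 80)/(96 - 53))/d = (17 + 229)/(-83195) = 246*(-1/83195) = -246/83195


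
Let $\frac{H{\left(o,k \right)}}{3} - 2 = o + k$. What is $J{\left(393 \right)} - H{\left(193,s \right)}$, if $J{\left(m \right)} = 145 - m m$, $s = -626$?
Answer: $-153011$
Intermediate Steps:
$J{\left(m \right)} = 145 - m^{2}$
$H{\left(o,k \right)} = 6 + 3 k + 3 o$ ($H{\left(o,k \right)} = 6 + 3 \left(o + k\right) = 6 + 3 \left(k + o\right) = 6 + \left(3 k + 3 o\right) = 6 + 3 k + 3 o$)
$J{\left(393 \right)} - H{\left(193,s \right)} = \left(145 - 393^{2}\right) - \left(6 + 3 \left(-626\right) + 3 \cdot 193\right) = \left(145 - 154449\right) - \left(6 - 1878 + 579\right) = \left(145 - 154449\right) - -1293 = -154304 + 1293 = -153011$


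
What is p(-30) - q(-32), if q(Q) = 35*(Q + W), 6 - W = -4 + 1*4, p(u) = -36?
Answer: 874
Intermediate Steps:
W = 6 (W = 6 - (-4 + 1*4) = 6 - (-4 + 4) = 6 - 1*0 = 6 + 0 = 6)
q(Q) = 210 + 35*Q (q(Q) = 35*(Q + 6) = 35*(6 + Q) = 210 + 35*Q)
p(-30) - q(-32) = -36 - (210 + 35*(-32)) = -36 - (210 - 1120) = -36 - 1*(-910) = -36 + 910 = 874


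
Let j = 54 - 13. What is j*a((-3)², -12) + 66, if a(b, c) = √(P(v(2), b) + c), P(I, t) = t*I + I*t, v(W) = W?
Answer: 66 + 82*√6 ≈ 266.86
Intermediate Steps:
P(I, t) = 2*I*t (P(I, t) = I*t + I*t = 2*I*t)
j = 41
a(b, c) = √(c + 4*b) (a(b, c) = √(2*2*b + c) = √(4*b + c) = √(c + 4*b))
j*a((-3)², -12) + 66 = 41*√(-12 + 4*(-3)²) + 66 = 41*√(-12 + 4*9) + 66 = 41*√(-12 + 36) + 66 = 41*√24 + 66 = 41*(2*√6) + 66 = 82*√6 + 66 = 66 + 82*√6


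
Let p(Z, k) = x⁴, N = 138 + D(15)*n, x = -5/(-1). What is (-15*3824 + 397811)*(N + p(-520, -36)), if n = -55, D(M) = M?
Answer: -21107962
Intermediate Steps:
x = 5 (x = -5*(-1) = 5)
N = -687 (N = 138 + 15*(-55) = 138 - 825 = -687)
p(Z, k) = 625 (p(Z, k) = 5⁴ = 625)
(-15*3824 + 397811)*(N + p(-520, -36)) = (-15*3824 + 397811)*(-687 + 625) = (-57360 + 397811)*(-62) = 340451*(-62) = -21107962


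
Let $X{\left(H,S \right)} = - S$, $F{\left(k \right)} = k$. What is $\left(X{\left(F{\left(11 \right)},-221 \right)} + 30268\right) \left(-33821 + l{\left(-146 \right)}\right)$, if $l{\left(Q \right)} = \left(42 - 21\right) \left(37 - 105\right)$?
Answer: $-1074706761$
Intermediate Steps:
$l{\left(Q \right)} = -1428$ ($l{\left(Q \right)} = 21 \left(-68\right) = -1428$)
$\left(X{\left(F{\left(11 \right)},-221 \right)} + 30268\right) \left(-33821 + l{\left(-146 \right)}\right) = \left(\left(-1\right) \left(-221\right) + 30268\right) \left(-33821 - 1428\right) = \left(221 + 30268\right) \left(-35249\right) = 30489 \left(-35249\right) = -1074706761$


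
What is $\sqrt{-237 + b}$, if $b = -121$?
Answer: $i \sqrt{358} \approx 18.921 i$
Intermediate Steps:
$\sqrt{-237 + b} = \sqrt{-237 - 121} = \sqrt{-358} = i \sqrt{358}$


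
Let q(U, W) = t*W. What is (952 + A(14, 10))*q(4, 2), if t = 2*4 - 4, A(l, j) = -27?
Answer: 7400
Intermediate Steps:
t = 4 (t = 8 - 4 = 4)
q(U, W) = 4*W
(952 + A(14, 10))*q(4, 2) = (952 - 27)*(4*2) = 925*8 = 7400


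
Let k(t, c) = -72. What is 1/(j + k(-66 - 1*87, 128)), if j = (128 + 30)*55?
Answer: 1/8618 ≈ 0.00011604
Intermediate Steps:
j = 8690 (j = 158*55 = 8690)
1/(j + k(-66 - 1*87, 128)) = 1/(8690 - 72) = 1/8618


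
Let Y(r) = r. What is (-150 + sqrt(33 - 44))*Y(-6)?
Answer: 900 - 6*I*sqrt(11) ≈ 900.0 - 19.9*I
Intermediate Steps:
(-150 + sqrt(33 - 44))*Y(-6) = (-150 + sqrt(33 - 44))*(-6) = (-150 + sqrt(-11))*(-6) = (-150 + I*sqrt(11))*(-6) = 900 - 6*I*sqrt(11)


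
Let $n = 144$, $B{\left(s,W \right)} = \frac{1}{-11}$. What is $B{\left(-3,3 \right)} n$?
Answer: $- \frac{144}{11} \approx -13.091$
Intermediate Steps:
$B{\left(s,W \right)} = - \frac{1}{11}$
$B{\left(-3,3 \right)} n = \left(- \frac{1}{11}\right) 144 = - \frac{144}{11}$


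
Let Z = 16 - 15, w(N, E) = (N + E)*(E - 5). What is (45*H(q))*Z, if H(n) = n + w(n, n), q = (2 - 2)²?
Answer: 0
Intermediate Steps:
w(N, E) = (-5 + E)*(E + N) (w(N, E) = (E + N)*(-5 + E) = (-5 + E)*(E + N))
Z = 1
q = 0 (q = 0² = 0)
H(n) = -9*n + 2*n² (H(n) = n + (n² - 5*n - 5*n + n*n) = n + (n² - 5*n - 5*n + n²) = n + (-10*n + 2*n²) = -9*n + 2*n²)
(45*H(q))*Z = (45*(0*(-9 + 2*0)))*1 = (45*(0*(-9 + 0)))*1 = (45*(0*(-9)))*1 = (45*0)*1 = 0*1 = 0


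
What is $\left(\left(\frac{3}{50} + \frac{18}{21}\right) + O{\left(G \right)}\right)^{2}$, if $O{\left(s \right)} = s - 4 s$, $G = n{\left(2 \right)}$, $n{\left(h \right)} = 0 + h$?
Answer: $\frac{3164841}{122500} \approx 25.835$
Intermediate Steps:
$n{\left(h \right)} = h$
$G = 2$
$O{\left(s \right)} = - 3 s$
$\left(\left(\frac{3}{50} + \frac{18}{21}\right) + O{\left(G \right)}\right)^{2} = \left(\left(\frac{3}{50} + \frac{18}{21}\right) - 6\right)^{2} = \left(\left(3 \cdot \frac{1}{50} + 18 \cdot \frac{1}{21}\right) - 6\right)^{2} = \left(\left(\frac{3}{50} + \frac{6}{7}\right) - 6\right)^{2} = \left(\frac{321}{350} - 6\right)^{2} = \left(- \frac{1779}{350}\right)^{2} = \frac{3164841}{122500}$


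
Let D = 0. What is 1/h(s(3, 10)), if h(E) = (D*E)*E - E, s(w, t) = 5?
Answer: -1/5 ≈ -0.20000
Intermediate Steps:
h(E) = -E (h(E) = (0*E)*E - E = 0*E - E = 0 - E = -E)
1/h(s(3, 10)) = 1/(-1*5) = 1/(-5) = -1/5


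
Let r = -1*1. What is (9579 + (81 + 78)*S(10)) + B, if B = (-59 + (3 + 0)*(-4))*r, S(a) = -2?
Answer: 9332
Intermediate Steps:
r = -1
B = 71 (B = (-59 + (3 + 0)*(-4))*(-1) = (-59 + 3*(-4))*(-1) = (-59 - 12)*(-1) = -71*(-1) = 71)
(9579 + (81 + 78)*S(10)) + B = (9579 + (81 + 78)*(-2)) + 71 = (9579 + 159*(-2)) + 71 = (9579 - 318) + 71 = 9261 + 71 = 9332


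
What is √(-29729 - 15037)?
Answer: 3*I*√4974 ≈ 211.58*I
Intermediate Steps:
√(-29729 - 15037) = √(-44766) = 3*I*√4974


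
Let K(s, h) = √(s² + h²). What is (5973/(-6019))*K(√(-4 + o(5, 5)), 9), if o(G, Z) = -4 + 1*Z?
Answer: -5973*√78/6019 ≈ -8.7643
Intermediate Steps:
o(G, Z) = -4 + Z
K(s, h) = √(h² + s²)
(5973/(-6019))*K(√(-4 + o(5, 5)), 9) = (5973/(-6019))*√(9² + (√(-4 + (-4 + 5)))²) = (5973*(-1/6019))*√(81 + (√(-4 + 1))²) = -5973*√(81 + (√(-3))²)/6019 = -5973*√(81 + (I*√3)²)/6019 = -5973*√(81 - 3)/6019 = -5973*√78/6019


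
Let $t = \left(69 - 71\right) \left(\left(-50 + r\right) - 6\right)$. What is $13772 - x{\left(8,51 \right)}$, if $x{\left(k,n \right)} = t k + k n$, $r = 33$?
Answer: $12996$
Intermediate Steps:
$t = 46$ ($t = \left(69 - 71\right) \left(\left(-50 + 33\right) - 6\right) = - 2 \left(-17 - 6\right) = \left(-2\right) \left(-23\right) = 46$)
$x{\left(k,n \right)} = 46 k + k n$
$13772 - x{\left(8,51 \right)} = 13772 - 8 \left(46 + 51\right) = 13772 - 8 \cdot 97 = 13772 - 776 = 12996$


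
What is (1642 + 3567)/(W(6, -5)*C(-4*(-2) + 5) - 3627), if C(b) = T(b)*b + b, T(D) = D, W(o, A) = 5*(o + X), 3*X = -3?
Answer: 5209/923 ≈ 5.6436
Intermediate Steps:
X = -1 (X = (⅓)*(-3) = -1)
W(o, A) = -5 + 5*o (W(o, A) = 5*(o - 1) = 5*(-1 + o) = -5 + 5*o)
C(b) = b + b² (C(b) = b*b + b = b² + b = b + b²)
(1642 + 3567)/(W(6, -5)*C(-4*(-2) + 5) - 3627) = (1642 + 3567)/((-5 + 5*6)*((-4*(-2) + 5)*(1 + (-4*(-2) + 5))) - 3627) = 5209/((-5 + 30)*((8 + 5)*(1 + (8 + 5))) - 3627) = 5209/(25*(13*(1 + 13)) - 3627) = 5209/(25*(13*14) - 3627) = 5209/(25*182 - 3627) = 5209/(4550 - 3627) = 5209/923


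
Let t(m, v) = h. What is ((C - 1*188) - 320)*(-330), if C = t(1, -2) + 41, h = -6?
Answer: 156090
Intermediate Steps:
t(m, v) = -6
C = 35 (C = -6 + 41 = 35)
((C - 1*188) - 320)*(-330) = ((35 - 1*188) - 320)*(-330) = ((35 - 188) - 320)*(-330) = (-153 - 320)*(-330) = -473*(-330) = 156090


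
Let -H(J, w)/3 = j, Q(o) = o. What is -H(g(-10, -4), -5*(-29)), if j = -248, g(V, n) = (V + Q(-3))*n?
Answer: -744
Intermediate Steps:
g(V, n) = n*(-3 + V) (g(V, n) = (V - 3)*n = (-3 + V)*n = n*(-3 + V))
H(J, w) = 744 (H(J, w) = -3*(-248) = 744)
-H(g(-10, -4), -5*(-29)) = -1*744 = -744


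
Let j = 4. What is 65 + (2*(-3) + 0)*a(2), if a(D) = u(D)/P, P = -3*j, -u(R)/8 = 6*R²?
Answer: -31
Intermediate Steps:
u(R) = -48*R²
P = -12 (P = -3*4 = -12)
a(D) = 4*D² (a(D) = -48*D²/(-12) = -48*D²*(-1/12) = 4*D²)
65 + (2*(-3) + 0)*a(2) = 65 + (2*(-3) + 0)*(4*2²) = 65 + (-6 + 0)*(4*4) = 65 - 6*16 = 65 - 96 = -31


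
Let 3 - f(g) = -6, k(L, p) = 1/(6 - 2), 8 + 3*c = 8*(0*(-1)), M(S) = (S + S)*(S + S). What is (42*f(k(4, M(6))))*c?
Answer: -1008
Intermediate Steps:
M(S) = 4*S² (M(S) = (2*S)*(2*S) = 4*S²)
c = -8/3 (c = -8/3 + (8*(0*(-1)))/3 = -8/3 + (8*0)/3 = -8/3 + (⅓)*0 = -8/3 + 0 = -8/3 ≈ -2.6667)
k(L, p) = ¼ (k(L, p) = 1/4 = ¼)
f(g) = 9 (f(g) = 3 - 1*(-6) = 3 + 6 = 9)
(42*f(k(4, M(6))))*c = (42*9)*(-8/3) = 378*(-8/3) = -1008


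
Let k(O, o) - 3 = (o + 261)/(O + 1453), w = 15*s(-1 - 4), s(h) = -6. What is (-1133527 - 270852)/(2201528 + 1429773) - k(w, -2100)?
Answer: -10084595827/4949463263 ≈ -2.0375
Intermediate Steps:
w = -90 (w = 15*(-6) = -90)
k(O, o) = 3 + (261 + o)/(1453 + O) (k(O, o) = 3 + (o + 261)/(O + 1453) = 3 + (261 + o)/(1453 + O))
(-1133527 - 270852)/(2201528 + 1429773) - k(w, -2100) = (-1133527 - 270852)/(2201528 + 1429773) - (4620 - 2100 + 3*(-90))/(1453 - 90) = -1404379/3631301 - (4620 - 2100 - 270)/1363 = -1404379*1/3631301 - 2250/1363 = -1404379/3631301 - 1*2250/1363 = -1404379/3631301 - 2250/1363 = -10084595827/4949463263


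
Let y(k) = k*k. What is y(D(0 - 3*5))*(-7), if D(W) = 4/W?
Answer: -112/225 ≈ -0.49778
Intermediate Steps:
y(k) = k**2
y(D(0 - 3*5))*(-7) = (4/(0 - 3*5))**2*(-7) = (4/(0 - 15))**2*(-7) = (4/(-15))**2*(-7) = (4*(-1/15))**2*(-7) = (-4/15)**2*(-7) = (16/225)*(-7) = -112/225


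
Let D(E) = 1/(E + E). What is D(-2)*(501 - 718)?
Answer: 217/4 ≈ 54.250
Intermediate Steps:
D(E) = 1/(2*E)
D(-2)*(501 - 718) = ((1/2)/(-2))*(501 - 718) = ((1/2)*(-1/2))*(-217) = -1/4*(-217) = 217/4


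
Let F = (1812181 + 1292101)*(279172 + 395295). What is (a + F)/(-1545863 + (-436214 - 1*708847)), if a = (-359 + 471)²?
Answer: -1046867890119/1345462 ≈ -7.7807e+5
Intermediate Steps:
a = 12544 (a = 112² = 12544)
F = 2093735767694 (F = 3104282*674467 = 2093735767694)
(a + F)/(-1545863 + (-436214 - 1*708847)) = (12544 + 2093735767694)/(-1545863 + (-436214 - 1*708847)) = 2093735780238/(-1545863 + (-436214 - 708847)) = 2093735780238/(-1545863 - 1145061) = 2093735780238/(-2690924) = 2093735780238*(-1/2690924) = -1046867890119/1345462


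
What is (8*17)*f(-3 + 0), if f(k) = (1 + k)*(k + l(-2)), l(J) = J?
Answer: 1360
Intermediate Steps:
f(k) = (1 + k)*(-2 + k) (f(k) = (1 + k)*(k - 2) = (1 + k)*(-2 + k))
(8*17)*f(-3 + 0) = (8*17)*(-2 + (-3 + 0)² - (-3 + 0)) = 136*(-2 + (-3)² - 1*(-3)) = 136*(-2 + 9 + 3) = 136*10 = 1360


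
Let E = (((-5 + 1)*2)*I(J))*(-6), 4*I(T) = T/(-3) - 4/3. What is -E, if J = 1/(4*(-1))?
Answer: 15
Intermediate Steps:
J = -¼ (J = 1/(-4) = -¼ ≈ -0.25000)
I(T) = -⅓ - T/12 (I(T) = (T/(-3) - 4/3)/4 = (T*(-⅓) - 4*⅓)/4 = (-T/3 - 4/3)/4 = (-4/3 - T/3)/4 = -⅓ - T/12)
E = -15 (E = (((-5 + 1)*2)*(-⅓ - 1/12*(-¼)))*(-6) = ((-4*2)*(-⅓ + 1/48))*(-6) = -8*(-5/16)*(-6) = (5/2)*(-6) = -15)
-E = -1*(-15) = 15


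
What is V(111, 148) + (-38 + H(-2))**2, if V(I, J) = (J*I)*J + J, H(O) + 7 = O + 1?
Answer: 2433608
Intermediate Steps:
H(O) = -6 + O (H(O) = -7 + (O + 1) = -7 + (1 + O) = -6 + O)
V(I, J) = J + I*J**2 (V(I, J) = (I*J)*J + J = I*J**2 + J = J + I*J**2)
V(111, 148) + (-38 + H(-2))**2 = 148*(1 + 111*148) + (-38 + (-6 - 2))**2 = 148*(1 + 16428) + (-38 - 8)**2 = 148*16429 + (-46)**2 = 2431492 + 2116 = 2433608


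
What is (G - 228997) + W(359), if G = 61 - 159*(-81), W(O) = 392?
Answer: -215665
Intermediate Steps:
G = 12940 (G = 61 + 12879 = 12940)
(G - 228997) + W(359) = (12940 - 228997) + 392 = -216057 + 392 = -215665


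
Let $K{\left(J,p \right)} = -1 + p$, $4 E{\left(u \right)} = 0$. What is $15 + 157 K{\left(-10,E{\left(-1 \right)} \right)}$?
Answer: $-142$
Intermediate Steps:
$E{\left(u \right)} = 0$ ($E{\left(u \right)} = \frac{1}{4} \cdot 0 = 0$)
$15 + 157 K{\left(-10,E{\left(-1 \right)} \right)} = 15 + 157 \left(-1 + 0\right) = 15 + 157 \left(-1\right) = 15 - 157 = -142$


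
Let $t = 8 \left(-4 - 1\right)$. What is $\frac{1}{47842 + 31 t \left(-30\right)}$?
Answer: $\frac{1}{85042} \approx 1.1759 \cdot 10^{-5}$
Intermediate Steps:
$t = -40$ ($t = 8 \left(-5\right) = -40$)
$\frac{1}{47842 + 31 t \left(-30\right)} = \frac{1}{47842 + 31 \left(-40\right) \left(-30\right)} = \frac{1}{47842 - -37200} = \frac{1}{47842 + 37200} = \frac{1}{85042}$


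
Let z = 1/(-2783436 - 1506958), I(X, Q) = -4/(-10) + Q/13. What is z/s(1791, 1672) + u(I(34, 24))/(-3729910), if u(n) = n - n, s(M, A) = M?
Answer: -1/7684095654 ≈ -1.3014e-10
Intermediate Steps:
I(X, Q) = ⅖ + Q/13 (I(X, Q) = -4*(-⅒) + Q*(1/13) = ⅖ + Q/13)
u(n) = 0
z = -1/4290394 (z = 1/(-4290394) = -1/4290394 ≈ -2.3308e-7)
z/s(1791, 1672) + u(I(34, 24))/(-3729910) = -1/4290394/1791 + 0/(-3729910) = -1/4290394*1/1791 + 0*(-1/3729910) = -1/7684095654 + 0 = -1/7684095654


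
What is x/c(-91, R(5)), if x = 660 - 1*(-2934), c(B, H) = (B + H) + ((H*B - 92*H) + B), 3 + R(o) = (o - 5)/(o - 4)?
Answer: 1797/182 ≈ 9.8736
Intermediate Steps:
R(o) = -3 + (-5 + o)/(-4 + o) (R(o) = -3 + (o - 5)/(o - 4) = -3 + (-5 + o)/(-4 + o))
c(B, H) = -91*H + 2*B + B*H (c(B, H) = (B + H) + ((B*H - 92*H) + B) = (B + H) + ((-92*H + B*H) + B) = (B + H) + (B - 92*H + B*H) = -91*H + 2*B + B*H)
x = 3594 (x = 660 + 2934 = 3594)
x/c(-91, R(5)) = 3594/(-91*(7 - 2*5)/(-4 + 5) + 2*(-91) - 91*(7 - 2*5)/(-4 + 5)) = 3594/(-91*(7 - 10)/1 - 182 - 91*(7 - 10)/1) = 3594/(-91*(-3) - 182 - 91*(-3)) = 3594/(273 - 182 + 273) = 3594/364 = 3594*(1/364) = 1797/182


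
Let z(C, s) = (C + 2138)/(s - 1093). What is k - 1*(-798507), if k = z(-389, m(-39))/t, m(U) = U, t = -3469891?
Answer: 3136468910100033/3927916612 ≈ 7.9851e+5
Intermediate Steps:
z(C, s) = (2138 + C)/(-1093 + s)
k = 1749/3927916612 (k = ((2138 - 389)/(-1093 - 39))/(-3469891) = (1749/(-1132))*(-1/3469891) = -1/1132*1749*(-1/3469891) = -1749/1132*(-1/3469891) = 1749/3927916612 ≈ 4.4527e-7)
k - 1*(-798507) = 1749/3927916612 - 1*(-798507) = 1749/3927916612 + 798507 = 3136468910100033/3927916612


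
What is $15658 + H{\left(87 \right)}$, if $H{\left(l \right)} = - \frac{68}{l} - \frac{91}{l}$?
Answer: $\frac{454029}{29} \approx 15656.0$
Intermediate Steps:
$H{\left(l \right)} = - \frac{159}{l}$
$15658 + H{\left(87 \right)} = 15658 - \frac{159}{87} = 15658 - \frac{53}{29} = \frac{454029}{29}$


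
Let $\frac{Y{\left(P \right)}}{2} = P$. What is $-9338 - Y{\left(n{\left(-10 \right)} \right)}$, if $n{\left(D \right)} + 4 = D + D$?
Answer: $-9290$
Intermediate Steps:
$n{\left(D \right)} = -4 + 2 D$ ($n{\left(D \right)} = -4 + \left(D + D\right) = -4 + 2 D$)
$Y{\left(P \right)} = 2 P$
$-9338 - Y{\left(n{\left(-10 \right)} \right)} = -9338 - 2 \left(-4 + 2 \left(-10\right)\right) = -9338 - 2 \left(-4 - 20\right) = -9338 - 2 \left(-24\right) = -9338 - -48 = -9338 + 48 = -9290$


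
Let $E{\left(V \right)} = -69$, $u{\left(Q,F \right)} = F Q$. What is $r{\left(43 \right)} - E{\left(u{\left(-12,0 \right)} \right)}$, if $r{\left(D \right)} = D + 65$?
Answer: $177$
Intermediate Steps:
$r{\left(D \right)} = 65 + D$
$r{\left(43 \right)} - E{\left(u{\left(-12,0 \right)} \right)} = \left(65 + 43\right) - -69 = 108 + 69 = 177$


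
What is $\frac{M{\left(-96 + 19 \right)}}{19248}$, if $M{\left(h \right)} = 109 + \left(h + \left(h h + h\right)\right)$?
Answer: $\frac{1471}{4812} \approx 0.30569$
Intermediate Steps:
$M{\left(h \right)} = 109 + h^{2} + 2 h$ ($M{\left(h \right)} = 109 + \left(h + \left(h^{2} + h\right)\right) = 109 + \left(h + \left(h + h^{2}\right)\right) = 109 + \left(h^{2} + 2 h\right) = 109 + h^{2} + 2 h$)
$\frac{M{\left(-96 + 19 \right)}}{19248} = \frac{109 + \left(-96 + 19\right)^{2} + 2 \left(-96 + 19\right)}{19248} = \left(109 + \left(-77\right)^{2} + 2 \left(-77\right)\right) \frac{1}{19248} = \left(109 + 5929 - 154\right) \frac{1}{19248} = 5884 \cdot \frac{1}{19248} = \frac{1471}{4812}$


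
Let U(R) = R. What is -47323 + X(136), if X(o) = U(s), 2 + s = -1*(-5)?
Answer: -47320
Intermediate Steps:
s = 3 (s = -2 - 1*(-5) = -2 + 5 = 3)
X(o) = 3
-47323 + X(136) = -47323 + 3 = -47320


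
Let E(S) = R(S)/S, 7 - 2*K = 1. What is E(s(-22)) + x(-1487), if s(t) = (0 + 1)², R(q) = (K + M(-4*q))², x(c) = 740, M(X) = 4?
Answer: 789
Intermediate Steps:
K = 3 (K = 7/2 - ½*1 = 7/2 - ½ = 3)
R(q) = 49 (R(q) = (3 + 4)² = 7² = 49)
s(t) = 1 (s(t) = 1² = 1)
E(S) = 49/S
E(s(-22)) + x(-1487) = 49/1 + 740 = 49*1 + 740 = 49 + 740 = 789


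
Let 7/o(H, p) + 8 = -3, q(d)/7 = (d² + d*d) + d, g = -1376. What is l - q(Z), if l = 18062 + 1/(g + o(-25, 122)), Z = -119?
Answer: -2716033348/15143 ≈ -1.7936e+5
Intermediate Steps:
q(d) = 7*d + 14*d² (q(d) = 7*((d² + d*d) + d) = 7*((d² + d²) + d) = 7*(2*d² + d) = 7*(d + 2*d²) = 7*d + 14*d²)
o(H, p) = -7/11 (o(H, p) = 7/(-8 - 3) = 7/(-11) = 7*(-1/11) = -7/11)
l = 273512855/15143 (l = 18062 + 1/(-1376 - 7/11) = 18062 + 1/(-15143/11) = 18062 - 11/15143 = 273512855/15143 ≈ 18062.)
l - q(Z) = 273512855/15143 - 7*(-119)*(1 + 2*(-119)) = 273512855/15143 - 7*(-119)*(1 - 238) = 273512855/15143 - 7*(-119)*(-237) = 273512855/15143 - 1*197421 = 273512855/15143 - 197421 = -2716033348/15143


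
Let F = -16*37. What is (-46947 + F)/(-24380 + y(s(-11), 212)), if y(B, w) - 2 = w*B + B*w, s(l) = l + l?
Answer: 47539/33706 ≈ 1.4104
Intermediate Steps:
s(l) = 2*l
F = -592
y(B, w) = 2 + 2*B*w (y(B, w) = 2 + (w*B + B*w) = 2 + (B*w + B*w) = 2 + 2*B*w)
(-46947 + F)/(-24380 + y(s(-11), 212)) = (-46947 - 592)/(-24380 + (2 + 2*(2*(-11))*212)) = -47539/(-24380 + (2 + 2*(-22)*212)) = -47539/(-24380 + (2 - 9328)) = -47539/(-24380 - 9326) = -47539/(-33706) = -47539*(-1/33706) = 47539/33706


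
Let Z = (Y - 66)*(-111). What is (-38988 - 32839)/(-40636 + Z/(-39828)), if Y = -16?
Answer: 68112518/38534755 ≈ 1.7676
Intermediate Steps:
Z = 9102 (Z = (-16 - 66)*(-111) = -82*(-111) = 9102)
(-38988 - 32839)/(-40636 + Z/(-39828)) = (-38988 - 32839)/(-40636 + 9102/(-39828)) = -71827/(-40636 + 9102*(-1/39828)) = -71827/(-40636 - 1517/6638) = -71827/(-269743285/6638) = -71827*(-6638/269743285) = 68112518/38534755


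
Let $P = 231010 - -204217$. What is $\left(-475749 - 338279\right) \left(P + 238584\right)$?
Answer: $-548501020708$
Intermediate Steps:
$P = 435227$ ($P = 231010 + 204217 = 435227$)
$\left(-475749 - 338279\right) \left(P + 238584\right) = \left(-475749 - 338279\right) \left(435227 + 238584\right) = \left(-814028\right) 673811 = -548501020708$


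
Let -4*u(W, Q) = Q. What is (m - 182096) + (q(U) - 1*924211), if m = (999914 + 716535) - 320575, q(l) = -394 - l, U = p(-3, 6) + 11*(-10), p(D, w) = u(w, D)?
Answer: 1157129/4 ≈ 2.8928e+5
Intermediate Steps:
u(W, Q) = -Q/4
p(D, w) = -D/4
U = -437/4 (U = -¼*(-3) + 11*(-10) = ¾ - 110 = -437/4 ≈ -109.25)
m = 1395874 (m = 1716449 - 320575 = 1395874)
(m - 182096) + (q(U) - 1*924211) = (1395874 - 182096) + ((-394 - 1*(-437/4)) - 1*924211) = 1213778 + ((-394 + 437/4) - 924211) = 1213778 + (-1139/4 - 924211) = 1213778 - 3697983/4 = 1157129/4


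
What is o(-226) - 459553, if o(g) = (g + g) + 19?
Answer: -459986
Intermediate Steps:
o(g) = 19 + 2*g (o(g) = 2*g + 19 = 19 + 2*g)
o(-226) - 459553 = (19 + 2*(-226)) - 459553 = (19 - 452) - 459553 = -433 - 459553 = -459986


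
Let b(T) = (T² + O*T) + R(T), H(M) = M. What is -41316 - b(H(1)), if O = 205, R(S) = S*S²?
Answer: -41523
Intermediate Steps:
R(S) = S³
b(T) = T² + T³ + 205*T (b(T) = (T² + 205*T) + T³ = T² + T³ + 205*T)
-41316 - b(H(1)) = -41316 - (205 + 1 + 1²) = -41316 - (205 + 1 + 1) = -41316 - 207 = -41523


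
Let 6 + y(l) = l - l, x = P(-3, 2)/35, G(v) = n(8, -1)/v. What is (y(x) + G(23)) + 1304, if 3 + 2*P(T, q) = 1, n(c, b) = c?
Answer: 29862/23 ≈ 1298.3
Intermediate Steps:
P(T, q) = -1 (P(T, q) = -3/2 + (½)*1 = -3/2 + ½ = -1)
G(v) = 8/v
x = -1/35 ≈ -0.028571
y(l) = -6 (y(l) = -6 + (l - l) = -6 + 0 = -6)
(y(x) + G(23)) + 1304 = (-6 + 8/23) + 1304 = -130/23 + 1304 = 29862/23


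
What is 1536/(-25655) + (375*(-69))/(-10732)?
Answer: 647338773/275329460 ≈ 2.3511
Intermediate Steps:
1536/(-25655) + (375*(-69))/(-10732) = 1536*(-1/25655) - 25875*(-1/10732) = -1536/25655 + 25875/10732 = 647338773/275329460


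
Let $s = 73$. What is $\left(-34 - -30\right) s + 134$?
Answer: $-158$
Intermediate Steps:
$\left(-34 - -30\right) s + 134 = \left(-34 - -30\right) 73 + 134 = \left(-34 + 30\right) 73 + 134 = \left(-4\right) 73 + 134 = -292 + 134 = -158$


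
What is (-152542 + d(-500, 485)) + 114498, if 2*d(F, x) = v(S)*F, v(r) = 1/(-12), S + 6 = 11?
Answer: -228139/6 ≈ -38023.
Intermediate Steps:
S = 5 (S = -6 + 11 = 5)
v(r) = -1/12
d(F, x) = -F/24 (d(F, x) = (-F/12)/2 = -F/24)
(-152542 + d(-500, 485)) + 114498 = (-152542 - 1/24*(-500)) + 114498 = (-152542 + 125/6) + 114498 = -915127/6 + 114498 = -228139/6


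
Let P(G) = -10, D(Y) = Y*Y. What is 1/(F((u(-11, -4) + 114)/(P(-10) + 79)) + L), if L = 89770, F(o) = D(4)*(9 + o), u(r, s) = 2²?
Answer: 69/6205954 ≈ 1.1118e-5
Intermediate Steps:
D(Y) = Y²
u(r, s) = 4
F(o) = 144 + 16*o (F(o) = 4²*(9 + o) = 16*(9 + o) = 144 + 16*o)
1/(F((u(-11, -4) + 114)/(P(-10) + 79)) + L) = 1/((144 + 16*((4 + 114)/(-10 + 79))) + 89770) = 1/((144 + 16*(118/69)) + 89770) = 1/((144 + 1888/69) + 89770) = 1/(11824/69 + 89770) = 1/(6205954/69) = 69/6205954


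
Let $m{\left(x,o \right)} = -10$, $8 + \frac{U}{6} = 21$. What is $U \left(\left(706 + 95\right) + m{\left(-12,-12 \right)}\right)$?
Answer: $61698$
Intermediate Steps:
$U = 78$ ($U = -48 + 6 \cdot 21 = -48 + 126 = 78$)
$U \left(\left(706 + 95\right) + m{\left(-12,-12 \right)}\right) = 78 \left(\left(706 + 95\right) - 10\right) = 78 \left(801 - 10\right) = 78 \cdot 791 = 61698$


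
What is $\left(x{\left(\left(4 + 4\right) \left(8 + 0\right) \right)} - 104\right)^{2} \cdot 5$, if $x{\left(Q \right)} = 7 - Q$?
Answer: $129605$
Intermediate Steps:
$\left(x{\left(\left(4 + 4\right) \left(8 + 0\right) \right)} - 104\right)^{2} \cdot 5 = \left(\left(7 - \left(4 + 4\right) \left(8 + 0\right)\right) - 104\right)^{2} \cdot 5 = \left(\left(7 - 8 \cdot 8\right) - 104\right)^{2} \cdot 5 = \left(\left(7 - 64\right) - 104\right)^{2} \cdot 5 = \left(-57 - 104\right)^{2} \cdot 5 = \left(-161\right)^{2} \cdot 5 = 25921 \cdot 5 = 129605$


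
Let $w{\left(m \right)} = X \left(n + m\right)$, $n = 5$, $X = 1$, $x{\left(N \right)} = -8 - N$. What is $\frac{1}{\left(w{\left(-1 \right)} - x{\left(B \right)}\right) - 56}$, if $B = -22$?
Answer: $- \frac{1}{66} \approx -0.015152$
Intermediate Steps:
$w{\left(m \right)} = 5 + m$ ($w{\left(m \right)} = 1 \left(5 + m\right) = 5 + m$)
$\frac{1}{\left(w{\left(-1 \right)} - x{\left(B \right)}\right) - 56} = \frac{1}{\left(\left(5 - 1\right) - \left(-8 - -22\right)\right) - 56} = \frac{1}{\left(4 - \left(-8 + 22\right)\right) - 56} = \frac{1}{\left(4 - 14\right) - 56} = \frac{1}{-10 - 56} = \frac{1}{-66} = - \frac{1}{66}$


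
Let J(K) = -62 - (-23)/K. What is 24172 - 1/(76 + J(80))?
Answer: 27628516/1143 ≈ 24172.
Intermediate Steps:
J(K) = -62 + 23/K
24172 - 1/(76 + J(80)) = 24172 - 1/(76 + (-62 + 23/80)) = 24172 - 1/(76 - 4937/80) = 24172 - 1/1143/80 = 24172 - 1*80/1143 = 24172 - 80/1143 = 27628516/1143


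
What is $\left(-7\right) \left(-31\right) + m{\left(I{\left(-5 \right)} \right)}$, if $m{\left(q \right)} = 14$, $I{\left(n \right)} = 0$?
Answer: $231$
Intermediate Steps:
$\left(-7\right) \left(-31\right) + m{\left(I{\left(-5 \right)} \right)} = \left(-7\right) \left(-31\right) + 14 = 217 + 14 = 231$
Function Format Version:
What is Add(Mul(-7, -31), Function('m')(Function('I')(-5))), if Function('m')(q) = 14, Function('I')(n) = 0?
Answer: 231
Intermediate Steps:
Add(Mul(-7, -31), Function('m')(Function('I')(-5))) = Add(Mul(-7, -31), 14) = Add(217, 14) = 231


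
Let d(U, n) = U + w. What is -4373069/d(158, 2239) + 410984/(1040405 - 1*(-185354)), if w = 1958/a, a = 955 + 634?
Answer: -8517458292293839/310141542180 ≈ -27463.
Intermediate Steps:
a = 1589
w = 1958/1589 ≈ 1.2322
d(U, n) = 1958/1589 + U (d(U, n) = U + 1958/1589 = 1958/1589 + U)
-4373069/d(158, 2239) + 410984/(1040405 - 1*(-185354)) = -4373069/(1958/1589 + 158) + 410984/(1040405 - 1*(-185354)) = -4373069/253020/1589 + 410984/(1040405 + 185354) = -4373069*1589/253020 + 410984/1225759 = -6948806641/253020 + 410984*(1/1225759) = -6948806641/253020 + 410984/1225759 = -8517458292293839/310141542180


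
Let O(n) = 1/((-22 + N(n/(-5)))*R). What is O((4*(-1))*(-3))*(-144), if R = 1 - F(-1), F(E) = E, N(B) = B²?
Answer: 900/203 ≈ 4.4335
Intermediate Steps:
R = 2 (R = 1 - 1*(-1) = 1 + 1 = 2)
O(n) = 1/(2*(-22 + n²/25)) (O(n) = 1/((-22 + (n/(-5))²)*2) = (½)/(-22 + (n*(-⅕))²) = (½)/(-22 + (-n/5)²) = (½)/(-22 + n²/25) = 1/(2*(-22 + n²/25)))
O((4*(-1))*(-3))*(-144) = (25/(2*(-550 + ((4*(-1))*(-3))²)))*(-144) = (25/(2*(-550 + (-4*(-3))²)))*(-144) = (25/(2*(-550 + 12²)))*(-144) = (25/(2*(-550 + 144)))*(-144) = ((25/2)/(-406))*(-144) = ((25/2)*(-1/406))*(-144) = -25/812*(-144) = 900/203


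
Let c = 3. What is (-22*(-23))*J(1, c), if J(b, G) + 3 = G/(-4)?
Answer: -3795/2 ≈ -1897.5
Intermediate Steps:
J(b, G) = -3 - G/4 (J(b, G) = -3 + G/(-4) = -3 + G*(-¼) = -3 - G/4)
(-22*(-23))*J(1, c) = (-22*(-23))*(-3 - ¼*3) = 506*(-3 - ¾) = 506*(-15/4) = -3795/2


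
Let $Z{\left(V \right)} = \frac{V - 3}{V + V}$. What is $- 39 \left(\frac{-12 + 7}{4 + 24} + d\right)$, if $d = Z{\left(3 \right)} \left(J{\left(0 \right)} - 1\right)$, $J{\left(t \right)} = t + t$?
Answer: $\frac{195}{28} \approx 6.9643$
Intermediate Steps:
$J{\left(t \right)} = 2 t$
$Z{\left(V \right)} = \frac{-3 + V}{2 V}$
$d = 0$ ($d = \frac{-3 + 3}{2 \cdot 3} \left(2 \cdot 0 - 1\right) = \frac{1}{2} \cdot \frac{1}{3} \cdot 0 \left(0 - 1\right) = 0 \left(-1\right) = 0$)
$- 39 \left(\frac{-12 + 7}{4 + 24} + d\right) = - 39 \left(\frac{-12 + 7}{4 + 24} + 0\right) = - 39 \left(- \frac{5}{28} + 0\right) = \left(-39\right) \left(- \frac{5}{28}\right) = \frac{195}{28}$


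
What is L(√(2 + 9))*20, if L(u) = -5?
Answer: -100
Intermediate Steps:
L(√(2 + 9))*20 = -5*20 = -100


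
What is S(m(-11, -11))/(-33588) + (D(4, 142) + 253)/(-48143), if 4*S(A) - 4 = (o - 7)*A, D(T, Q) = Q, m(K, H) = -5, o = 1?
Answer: -27352951/3234054168 ≈ -0.0084578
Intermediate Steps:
S(A) = 1 - 3*A/2 (S(A) = 1 + ((1 - 7)*A)/4 = 1 + (-6*A)/4 = 1 - 3*A/2)
S(m(-11, -11))/(-33588) + (D(4, 142) + 253)/(-48143) = (1 - 3/2*(-5))/(-33588) + (142 + 253)/(-48143) = (1 + 15/2)*(-1/33588) + 395*(-1/48143) = (17/2)*(-1/33588) - 395/48143 = -17/67176 - 395/48143 = -27352951/3234054168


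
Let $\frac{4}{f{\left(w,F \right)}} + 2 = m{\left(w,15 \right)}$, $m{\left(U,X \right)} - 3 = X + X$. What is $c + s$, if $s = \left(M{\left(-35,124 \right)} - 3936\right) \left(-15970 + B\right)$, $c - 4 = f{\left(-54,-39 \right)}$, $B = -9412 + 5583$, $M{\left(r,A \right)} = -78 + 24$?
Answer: $\frac{2448938438}{31} \approx 7.8998 \cdot 10^{7}$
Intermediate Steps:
$M{\left(r,A \right)} = -54$
$B = -3829$
$m{\left(U,X \right)} = 3 + 2 X$ ($m{\left(U,X \right)} = 3 + \left(X + X\right) = 3 + 2 X$)
$f{\left(w,F \right)} = \frac{4}{31}$ ($f{\left(w,F \right)} = \frac{4}{-2 + \left(3 + 2 \cdot 15\right)} = \frac{4}{-2 + \left(3 + 30\right)} = \frac{4}{-2 + 33} = \frac{4}{31}$)
$c = \frac{128}{31}$ ($c = 4 + \frac{4}{31} = \frac{128}{31} \approx 4.129$)
$s = 78998010$ ($s = \left(-54 - 3936\right) \left(-15970 - 3829\right) = \left(-3990\right) \left(-19799\right) = 78998010$)
$c + s = \frac{128}{31} + 78998010 = \frac{2448938438}{31}$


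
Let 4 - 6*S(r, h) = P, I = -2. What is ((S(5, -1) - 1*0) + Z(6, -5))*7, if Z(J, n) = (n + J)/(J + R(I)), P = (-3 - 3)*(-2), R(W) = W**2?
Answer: -259/30 ≈ -8.6333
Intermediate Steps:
P = 12 (P = -6*(-2) = 12)
S(r, h) = -4/3 (S(r, h) = 2/3 - 1/6*12 = 2/3 - 2 = -4/3)
Z(J, n) = (J + n)/(4 + J) (Z(J, n) = (n + J)/(J + (-2)**2) = (J + n)/(J + 4) = (J + n)/(4 + J))
((S(5, -1) - 1*0) + Z(6, -5))*7 = ((-4/3 - 1*0) + (6 - 5)/(4 + 6))*7 = ((-4/3 + 0) + 1/10)*7 = (-4/3 + (1/10)*1)*7 = (-4/3 + 1/10)*7 = -37/30*7 = -259/30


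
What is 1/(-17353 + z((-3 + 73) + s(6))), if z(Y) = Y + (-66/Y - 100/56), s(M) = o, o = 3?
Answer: -1022/17662909 ≈ -5.7861e-5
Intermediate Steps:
s(M) = 3
z(Y) = -25/14 + Y - 66/Y (z(Y) = Y + (-66/Y - 100*1/56) = Y + (-66/Y - 25/14) = Y + (-25/14 - 66/Y) = -25/14 + Y - 66/Y)
1/(-17353 + z((-3 + 73) + s(6))) = 1/(-17353 + (-25/14 + ((-3 + 73) + 3) - 66/((-3 + 73) + 3))) = 1/(-17353 + (-25/14 + (70 + 3) - 66/(70 + 3))) = 1/(-17353 + (-25/14 + 73 - 66/73)) = 1/(-17353 + 71857/1022) = 1/(-17662909/1022) = -1022/17662909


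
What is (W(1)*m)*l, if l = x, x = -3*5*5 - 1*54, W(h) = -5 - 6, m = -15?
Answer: -21285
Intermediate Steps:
W(h) = -11
x = -129 (x = -15*5 - 54 = -75 - 54 = -129)
l = -129
(W(1)*m)*l = -11*(-15)*(-129) = 165*(-129) = -21285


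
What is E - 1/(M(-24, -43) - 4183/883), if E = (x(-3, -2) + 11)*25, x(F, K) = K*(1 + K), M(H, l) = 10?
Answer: 1509392/4647 ≈ 324.81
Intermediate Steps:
E = 325 (E = (-2*(1 - 2) + 11)*25 = (-2*(-1) + 11)*25 = (2 + 11)*25 = 13*25 = 325)
E - 1/(M(-24, -43) - 4183/883) = 325 - 1/(10 - 4183/883) = 325 - 1/4647/883 = 325 - 1*883/4647 = 325 - 883/4647 = 1509392/4647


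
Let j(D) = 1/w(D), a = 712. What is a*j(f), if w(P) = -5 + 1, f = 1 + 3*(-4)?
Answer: -178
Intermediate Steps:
f = -11 (f = 1 - 12 = -11)
w(P) = -4
j(D) = -¼ (j(D) = 1/(-4) = 1*(-¼) = -¼)
a*j(f) = 712*(-¼) = -178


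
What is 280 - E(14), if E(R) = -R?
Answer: 294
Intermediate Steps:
280 - E(14) = 280 - (-1)*14 = 280 - 1*(-14) = 280 + 14 = 294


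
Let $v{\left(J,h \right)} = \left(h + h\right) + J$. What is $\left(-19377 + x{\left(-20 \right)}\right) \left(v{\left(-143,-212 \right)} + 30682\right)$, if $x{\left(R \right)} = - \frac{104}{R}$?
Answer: $-583381757$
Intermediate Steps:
$v{\left(J,h \right)} = J + 2 h$ ($v{\left(J,h \right)} = 2 h + J = J + 2 h$)
$\left(-19377 + x{\left(-20 \right)}\right) \left(v{\left(-143,-212 \right)} + 30682\right) = \left(-19377 - \frac{104}{-20}\right) \left(\left(-143 + 2 \left(-212\right)\right) + 30682\right) = \left(-19377 - - \frac{26}{5}\right) \left(\left(-143 - 424\right) + 30682\right) = \left(-19377 + \frac{26}{5}\right) \left(-567 + 30682\right) = \left(- \frac{96859}{5}\right) 30115 = -583381757$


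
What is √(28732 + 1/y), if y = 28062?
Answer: √2513972886430/9354 ≈ 169.51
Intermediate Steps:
√(28732 + 1/y) = √(28732 + 1/28062) = √(806277385/28062) = √2513972886430/9354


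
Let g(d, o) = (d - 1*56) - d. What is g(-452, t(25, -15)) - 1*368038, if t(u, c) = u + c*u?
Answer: -368094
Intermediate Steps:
g(d, o) = -56 (g(d, o) = (d - 56) - d = (-56 + d) - d = -56)
g(-452, t(25, -15)) - 1*368038 = -56 - 1*368038 = -56 - 368038 = -368094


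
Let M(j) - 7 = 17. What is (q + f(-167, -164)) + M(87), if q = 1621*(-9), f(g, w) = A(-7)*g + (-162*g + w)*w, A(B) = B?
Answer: -4423356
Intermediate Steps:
M(j) = 24 (M(j) = 7 + 17 = 24)
f(g, w) = -7*g + w*(w - 162*g) (f(g, w) = -7*g + (-162*g + w)*w = -7*g + (w - 162*g)*w = -7*g + w*(w - 162*g))
q = -14589
(q + f(-167, -164)) + M(87) = (-14589 + ((-164)² - 7*(-167) - 162*(-167)*(-164))) + 24 = (-14589 + (26896 + 1169 - 4436856)) + 24 = (-14589 - 4408791) + 24 = -4423380 + 24 = -4423356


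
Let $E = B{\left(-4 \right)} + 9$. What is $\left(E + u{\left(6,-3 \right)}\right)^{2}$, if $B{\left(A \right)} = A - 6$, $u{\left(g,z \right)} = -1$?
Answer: $4$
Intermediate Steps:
$B{\left(A \right)} = -6 + A$ ($B{\left(A \right)} = A - 6 = -6 + A$)
$E = -1$ ($E = \left(-6 - 4\right) + 9 = -10 + 9 = -1$)
$\left(E + u{\left(6,-3 \right)}\right)^{2} = \left(-1 - 1\right)^{2} = \left(-2\right)^{2} = 4$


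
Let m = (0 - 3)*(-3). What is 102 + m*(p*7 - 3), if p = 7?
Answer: 516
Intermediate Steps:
m = 9 (m = -3*(-3) = 9)
102 + m*(p*7 - 3) = 102 + 9*(7*7 - 3) = 102 + 9*(49 - 3) = 102 + 9*46 = 102 + 414 = 516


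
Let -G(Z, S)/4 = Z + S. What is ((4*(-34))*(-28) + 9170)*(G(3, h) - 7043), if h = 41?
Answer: -93688182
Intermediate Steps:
G(Z, S) = -4*S - 4*Z (G(Z, S) = -4*(Z + S) = -4*(S + Z) = -4*S - 4*Z)
((4*(-34))*(-28) + 9170)*(G(3, h) - 7043) = ((4*(-34))*(-28) + 9170)*((-4*41 - 4*3) - 7043) = (-136*(-28) + 9170)*((-164 - 12) - 7043) = (3808 + 9170)*(-176 - 7043) = 12978*(-7219) = -93688182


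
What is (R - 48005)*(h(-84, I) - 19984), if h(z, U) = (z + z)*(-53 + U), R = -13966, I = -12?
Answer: 561705144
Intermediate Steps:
h(z, U) = 2*z*(-53 + U) (h(z, U) = (2*z)*(-53 + U) = 2*z*(-53 + U))
(R - 48005)*(h(-84, I) - 19984) = (-13966 - 48005)*(2*(-84)*(-53 - 12) - 19984) = -61971*(2*(-84)*(-65) - 19984) = -61971*(10920 - 19984) = -61971*(-9064) = 561705144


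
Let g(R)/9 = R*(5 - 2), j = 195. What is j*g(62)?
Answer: 326430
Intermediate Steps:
g(R) = 27*R (g(R) = 9*(R*(5 - 2)) = 9*(R*3) = 9*(3*R) = 27*R)
j*g(62) = 195*(27*62) = 195*1674 = 326430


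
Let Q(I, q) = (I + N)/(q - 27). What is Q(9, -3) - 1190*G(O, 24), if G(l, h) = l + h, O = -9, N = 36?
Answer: -35703/2 ≈ -17852.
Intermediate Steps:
G(l, h) = h + l
Q(I, q) = (36 + I)/(-27 + q) (Q(I, q) = (I + 36)/(q - 27) = (36 + I)/(-27 + q))
Q(9, -3) - 1190*G(O, 24) = (36 + 9)/(-27 - 3) - 1190*(24 - 9) = 45/(-30) - 1190*15 = -1/30*45 - 17850 = -3/2 - 17850 = -35703/2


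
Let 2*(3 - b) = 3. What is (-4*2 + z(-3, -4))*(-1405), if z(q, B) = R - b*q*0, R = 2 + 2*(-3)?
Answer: 16860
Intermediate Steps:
b = 3/2 (b = 3 - ½*3 = 3 - 3/2 = 3/2 ≈ 1.5000)
R = -4 (R = 2 - 6 = -4)
z(q, B) = -4 (z(q, B) = -4 - 3*q/2*0 = -4 - 1*0 = -4 + 0 = -4)
(-4*2 + z(-3, -4))*(-1405) = (-4*2 - 4)*(-1405) = (-8 - 4)*(-1405) = -12*(-1405) = 16860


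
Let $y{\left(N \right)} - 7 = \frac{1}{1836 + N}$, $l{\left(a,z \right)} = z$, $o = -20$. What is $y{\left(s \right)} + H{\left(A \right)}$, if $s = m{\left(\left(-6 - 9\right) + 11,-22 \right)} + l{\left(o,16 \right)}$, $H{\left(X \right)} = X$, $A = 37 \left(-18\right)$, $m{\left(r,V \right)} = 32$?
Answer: $- \frac{1241555}{1884} \approx -659.0$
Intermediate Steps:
$A = -666$
$s = 48$ ($s = 32 + 16 = 48$)
$y{\left(N \right)} = 7 + \frac{1}{1836 + N}$
$y{\left(s \right)} + H{\left(A \right)} = \frac{12853 + 7 \cdot 48}{1836 + 48} - 666 = \frac{12853 + 336}{1884} - 666 = \frac{1}{1884} \cdot 13189 - 666 = \frac{13189}{1884} - 666 = - \frac{1241555}{1884}$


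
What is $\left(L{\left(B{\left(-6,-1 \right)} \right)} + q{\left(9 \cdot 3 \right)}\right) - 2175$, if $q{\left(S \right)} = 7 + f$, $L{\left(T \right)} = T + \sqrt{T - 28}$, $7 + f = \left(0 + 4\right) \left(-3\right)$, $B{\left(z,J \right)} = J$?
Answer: $-2188 + i \sqrt{29} \approx -2188.0 + 5.3852 i$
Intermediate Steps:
$f = -19$ ($f = -7 + \left(0 + 4\right) \left(-3\right) = -7 + 4 \left(-3\right) = -7 - 12 = -19$)
$L{\left(T \right)} = T + \sqrt{-28 + T}$
$q{\left(S \right)} = -12$ ($q{\left(S \right)} = 7 - 19 = -12$)
$\left(L{\left(B{\left(-6,-1 \right)} \right)} + q{\left(9 \cdot 3 \right)}\right) - 2175 = \left(\left(-1 + \sqrt{-28 - 1}\right) - 12\right) - 2175 = \left(\left(-1 + \sqrt{-29}\right) - 12\right) - 2175 = \left(\left(-1 + i \sqrt{29}\right) - 12\right) - 2175 = \left(-13 + i \sqrt{29}\right) - 2175 = -2188 + i \sqrt{29}$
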